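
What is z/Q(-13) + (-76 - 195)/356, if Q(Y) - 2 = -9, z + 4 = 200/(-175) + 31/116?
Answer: -8185/126469 ≈ -0.064719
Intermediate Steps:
z = -3959/812 (z = -4 + (200/(-175) + 31/116) = -4 + (200*(-1/175) + 31*(1/116)) = -4 + (-8/7 + 31/116) = -4 - 711/812 = -3959/812 ≈ -4.8756)
Q(Y) = -7 (Q(Y) = 2 - 9 = -7)
z/Q(-13) + (-76 - 195)/356 = -3959/812/(-7) + (-76 - 195)/356 = -3959/812*(-⅐) - 271*1/356 = 3959/5684 - 271/356 = -8185/126469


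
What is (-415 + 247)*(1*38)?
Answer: -6384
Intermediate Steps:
(-415 + 247)*(1*38) = -168*38 = -6384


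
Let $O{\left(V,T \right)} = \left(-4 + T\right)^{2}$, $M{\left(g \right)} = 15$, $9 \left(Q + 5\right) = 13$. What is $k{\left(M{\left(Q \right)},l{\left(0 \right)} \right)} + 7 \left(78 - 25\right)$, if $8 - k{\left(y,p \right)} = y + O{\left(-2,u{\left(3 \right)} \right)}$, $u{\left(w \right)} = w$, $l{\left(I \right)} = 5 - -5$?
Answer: $363$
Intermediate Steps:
$Q = - \frac{32}{9}$ ($Q = -5 + \frac{1}{9} \cdot 13 = -5 + \frac{13}{9} = - \frac{32}{9} \approx -3.5556$)
$l{\left(I \right)} = 10$ ($l{\left(I \right)} = 5 + 5 = 10$)
$k{\left(y,p \right)} = 7 - y$ ($k{\left(y,p \right)} = 8 - \left(y + \left(-4 + 3\right)^{2}\right) = 8 - \left(y + \left(-1\right)^{2}\right) = 8 - \left(y + 1\right) = 8 - \left(1 + y\right) = 7 - y$)
$k{\left(M{\left(Q \right)},l{\left(0 \right)} \right)} + 7 \left(78 - 25\right) = \left(7 - 15\right) + 7 \left(78 - 25\right) = \left(7 - 15\right) + 7 \cdot 53 = -8 + 371 = 363$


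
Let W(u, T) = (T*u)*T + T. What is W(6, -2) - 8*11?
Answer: -66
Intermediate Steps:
W(u, T) = T + u*T² (W(u, T) = u*T² + T = T + u*T²)
W(6, -2) - 8*11 = -2*(1 - 2*6) - 8*11 = -2*(1 - 12) - 88 = -2*(-11) - 88 = 22 - 88 = -66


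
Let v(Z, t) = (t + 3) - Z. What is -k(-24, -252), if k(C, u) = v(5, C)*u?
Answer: -6552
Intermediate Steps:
v(Z, t) = 3 + t - Z (v(Z, t) = (3 + t) - Z = 3 + t - Z)
k(C, u) = u*(-2 + C) (k(C, u) = (3 + C - 1*5)*u = (3 + C - 5)*u = (-2 + C)*u = u*(-2 + C))
-k(-24, -252) = -(-252)*(-2 - 24) = -(-252)*(-26) = -1*6552 = -6552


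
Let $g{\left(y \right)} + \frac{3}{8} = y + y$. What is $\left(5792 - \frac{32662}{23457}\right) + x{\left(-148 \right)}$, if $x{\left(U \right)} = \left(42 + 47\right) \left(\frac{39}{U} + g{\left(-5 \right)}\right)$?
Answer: $\frac{4804525885}{991896} \approx 4843.8$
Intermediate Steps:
$g{\left(y \right)} = - \frac{3}{8} + 2 y$ ($g{\left(y \right)} = - \frac{3}{8} + \left(y + y\right) = - \frac{3}{8} + 2 y$)
$x{\left(U \right)} = - \frac{7387}{8} + \frac{3471}{U}$ ($x{\left(U \right)} = \left(42 + 47\right) \left(\frac{39}{U} + \left(- \frac{3}{8} + 2 \left(-5\right)\right)\right) = 89 \left(\frac{39}{U} - \frac{83}{8}\right) = 89 \left(- \frac{83}{8} + \frac{39}{U}\right) = - \frac{7387}{8} + \frac{3471}{U}$)
$\left(5792 - \frac{32662}{23457}\right) + x{\left(-148 \right)} = \left(5792 - \frac{32662}{23457}\right) - \left(\frac{7387}{8} - \frac{3471}{-148}\right) = \left(5792 - \frac{4666}{3351}\right) + \left(- \frac{7387}{8} + 3471 \left(- \frac{1}{148}\right)\right) = \left(5792 - \frac{4666}{3351}\right) - \frac{280261}{296} = \frac{19404326}{3351} - \frac{280261}{296} = \frac{4804525885}{991896}$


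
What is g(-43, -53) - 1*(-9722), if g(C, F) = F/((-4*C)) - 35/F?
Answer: 88628963/9116 ≈ 9722.3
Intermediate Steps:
g(C, F) = -35/F - F/(4*C) (g(C, F) = F*(-1/(4*C)) - 35/F = -F/(4*C) - 35/F = -35/F - F/(4*C))
g(-43, -53) - 1*(-9722) = (-35/(-53) - ¼*(-53)/(-43)) - 1*(-9722) = (-35*(-1/53) - ¼*(-53)*(-1/43)) + 9722 = (35/53 - 53/172) + 9722 = 3211/9116 + 9722 = 88628963/9116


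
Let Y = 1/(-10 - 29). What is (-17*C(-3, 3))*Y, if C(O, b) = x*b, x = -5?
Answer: -85/13 ≈ -6.5385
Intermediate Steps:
C(O, b) = -5*b
Y = -1/39 (Y = 1/(-39) = -1/39 ≈ -0.025641)
(-17*C(-3, 3))*Y = -(-85)*3*(-1/39) = -17*(-15)*(-1/39) = 255*(-1/39) = -85/13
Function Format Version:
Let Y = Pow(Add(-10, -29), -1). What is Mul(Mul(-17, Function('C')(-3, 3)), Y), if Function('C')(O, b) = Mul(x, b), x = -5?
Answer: Rational(-85, 13) ≈ -6.5385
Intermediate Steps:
Function('C')(O, b) = Mul(-5, b)
Y = Rational(-1, 39) (Y = Pow(-39, -1) = Rational(-1, 39) ≈ -0.025641)
Mul(Mul(-17, Function('C')(-3, 3)), Y) = Mul(Mul(-17, Mul(-5, 3)), Rational(-1, 39)) = Mul(Mul(-17, -15), Rational(-1, 39)) = Mul(255, Rational(-1, 39)) = Rational(-85, 13)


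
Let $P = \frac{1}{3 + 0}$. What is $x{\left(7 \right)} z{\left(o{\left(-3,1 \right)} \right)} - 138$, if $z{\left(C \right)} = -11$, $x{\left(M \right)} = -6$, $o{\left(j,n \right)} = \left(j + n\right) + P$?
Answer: $-72$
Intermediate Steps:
$P = \frac{1}{3} \approx 0.33333$
$o{\left(j,n \right)} = \frac{1}{3} + j + n$ ($o{\left(j,n \right)} = \left(j + n\right) + \frac{1}{3} = \frac{1}{3} + j + n$)
$x{\left(7 \right)} z{\left(o{\left(-3,1 \right)} \right)} - 138 = \left(-6\right) \left(-11\right) - 138 = 66 - 138 = -72$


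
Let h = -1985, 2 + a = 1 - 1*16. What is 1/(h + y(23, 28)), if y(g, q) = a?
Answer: -1/2002 ≈ -0.00049950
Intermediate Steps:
a = -17 (a = -2 + (1 - 1*16) = -2 + (1 - 16) = -2 - 15 = -17)
y(g, q) = -17
1/(h + y(23, 28)) = 1/(-1985 - 17) = 1/(-2002) = -1/2002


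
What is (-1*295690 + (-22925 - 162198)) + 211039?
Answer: -269774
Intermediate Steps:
(-1*295690 + (-22925 - 162198)) + 211039 = (-295690 - 185123) + 211039 = -480813 + 211039 = -269774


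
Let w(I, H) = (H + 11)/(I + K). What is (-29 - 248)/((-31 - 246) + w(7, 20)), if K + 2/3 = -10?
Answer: 3047/3140 ≈ 0.97038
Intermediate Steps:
K = -32/3 (K = -⅔ - 10 = -32/3 ≈ -10.667)
w(I, H) = (11 + H)/(-32/3 + I) (w(I, H) = (H + 11)/(I - 32/3) = (11 + H)/(-32/3 + I))
(-29 - 248)/((-31 - 246) + w(7, 20)) = (-29 - 248)/((-31 - 246) + 3*(11 + 20)/(-32 + 3*7)) = -277/(-277 + 3*31/(-32 + 21)) = -277/(-277 + 3*31/(-11)) = -277/(-277 + 3*(-1/11)*31) = -277/(-277 - 93/11) = -277/(-3140/11) = -277*(-11/3140) = 3047/3140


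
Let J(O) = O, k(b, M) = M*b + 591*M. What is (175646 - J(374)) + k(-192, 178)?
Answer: 246294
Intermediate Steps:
k(b, M) = 591*M + M*b
(175646 - J(374)) + k(-192, 178) = (175646 - 1*374) + 178*(591 - 192) = (175646 - 374) + 178*399 = 175272 + 71022 = 246294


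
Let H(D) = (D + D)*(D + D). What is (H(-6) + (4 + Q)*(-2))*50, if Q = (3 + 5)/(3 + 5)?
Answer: 6700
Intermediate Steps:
Q = 1 (Q = 8/8 = 8*(1/8) = 1)
H(D) = 4*D**2 (H(D) = (2*D)*(2*D) = 4*D**2)
(H(-6) + (4 + Q)*(-2))*50 = (4*(-6)**2 + (4 + 1)*(-2))*50 = (4*36 + 5*(-2))*50 = (144 - 10)*50 = 134*50 = 6700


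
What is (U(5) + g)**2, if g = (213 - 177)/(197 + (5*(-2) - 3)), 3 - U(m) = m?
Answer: 6889/2116 ≈ 3.2557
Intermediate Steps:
U(m) = 3 - m
g = 9/46 (g = 36/(197 + (-10 - 3)) = 36/(197 - 13) = 36/184 = 36*(1/184) = 9/46 ≈ 0.19565)
(U(5) + g)**2 = ((3 - 1*5) + 9/46)**2 = ((3 - 5) + 9/46)**2 = (-2 + 9/46)**2 = (-83/46)**2 = 6889/2116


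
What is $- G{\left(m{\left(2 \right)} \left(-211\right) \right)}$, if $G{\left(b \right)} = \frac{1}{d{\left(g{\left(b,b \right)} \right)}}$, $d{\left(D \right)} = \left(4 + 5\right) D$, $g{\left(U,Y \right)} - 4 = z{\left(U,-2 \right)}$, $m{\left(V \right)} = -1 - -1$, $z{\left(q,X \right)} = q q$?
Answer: $- \frac{1}{36} \approx -0.027778$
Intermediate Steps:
$z{\left(q,X \right)} = q^{2}$
$m{\left(V \right)} = 0$ ($m{\left(V \right)} = -1 + 1 = 0$)
$g{\left(U,Y \right)} = 4 + U^{2}$
$d{\left(D \right)} = 9 D$
$G{\left(b \right)} = \frac{1}{36 + 9 b^{2}}$ ($G{\left(b \right)} = \frac{1}{9 \left(4 + b^{2}\right)} = \frac{1}{36 + 9 b^{2}}$)
$- G{\left(m{\left(2 \right)} \left(-211\right) \right)} = - \frac{1}{9 \left(4 + \left(0 \left(-211\right)\right)^{2}\right)} = - \frac{1}{9 \left(4 + 0^{2}\right)} = - \frac{1}{9 \left(4 + 0\right)} = - \frac{1}{9 \cdot 4} = \left(-1\right) \frac{1}{36} = - \frac{1}{36}$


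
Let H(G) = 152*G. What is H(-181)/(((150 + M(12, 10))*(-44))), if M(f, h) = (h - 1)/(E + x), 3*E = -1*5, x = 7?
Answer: 110048/26697 ≈ 4.1221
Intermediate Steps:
E = -5/3 (E = (-1*5)/3 = (⅓)*(-5) = -5/3 ≈ -1.6667)
M(f, h) = -3/16 + 3*h/16 (M(f, h) = (h - 1)/(-5/3 + 7) = (-1 + h)/(16/3) = (-1 + h)*(3/16) = -3/16 + 3*h/16)
H(-181)/(((150 + M(12, 10))*(-44))) = (152*(-181))/(((150 + (-3/16 + (3/16)*10))*(-44))) = -27512*(-1/(44*(150 + (-3/16 + 15/8)))) = -27512*(-1/(44*(150 + 27/16))) = -27512/((2427/16)*(-44)) = -27512/(-26697/4) = -27512*(-4/26697) = 110048/26697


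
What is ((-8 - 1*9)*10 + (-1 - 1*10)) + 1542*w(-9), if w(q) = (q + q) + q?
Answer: -41815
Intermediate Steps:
w(q) = 3*q (w(q) = 2*q + q = 3*q)
((-8 - 1*9)*10 + (-1 - 1*10)) + 1542*w(-9) = ((-8 - 1*9)*10 + (-1 - 1*10)) + 1542*(3*(-9)) = ((-8 - 9)*10 + (-1 - 10)) + 1542*(-27) = (-17*10 - 11) - 41634 = (-170 - 11) - 41634 = -181 - 41634 = -41815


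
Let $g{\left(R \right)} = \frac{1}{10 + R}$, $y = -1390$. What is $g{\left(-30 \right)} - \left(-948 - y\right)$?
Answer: $- \frac{8841}{20} \approx -442.05$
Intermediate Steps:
$g{\left(-30 \right)} - \left(-948 - y\right) = \frac{1}{10 - 30} - \left(-948 - -1390\right) = \frac{1}{-20} - \left(-948 + 1390\right) = - \frac{1}{20} - 442 = - \frac{8841}{20}$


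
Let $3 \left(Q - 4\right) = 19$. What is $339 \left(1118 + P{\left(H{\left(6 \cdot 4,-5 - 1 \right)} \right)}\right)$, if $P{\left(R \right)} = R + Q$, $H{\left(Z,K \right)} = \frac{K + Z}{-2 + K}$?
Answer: $\frac{1526969}{4} \approx 3.8174 \cdot 10^{5}$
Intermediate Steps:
$Q = \frac{31}{3}$ ($Q = 4 + \frac{1}{3} \cdot 19 = 4 + \frac{19}{3} = \frac{31}{3} \approx 10.333$)
$H{\left(Z,K \right)} = \frac{K + Z}{-2 + K}$
$P{\left(R \right)} = \frac{31}{3} + R$ ($P{\left(R \right)} = R + \frac{31}{3} = \frac{31}{3} + R$)
$339 \left(1118 + P{\left(H{\left(6 \cdot 4,-5 - 1 \right)} \right)}\right) = 339 \left(1118 + \left(\frac{31}{3} + \frac{\left(-5 - 1\right) + 6 \cdot 4}{-2 - 6}\right)\right) = 339 \left(1118 + \left(\frac{31}{3} + \frac{-6 + 24}{-2 - 6}\right)\right) = 339 \left(1118 + \left(\frac{31}{3} + \frac{1}{-8} \cdot 18\right)\right) = 339 \left(1118 + \left(\frac{31}{3} - \frac{9}{4}\right)\right) = 339 \left(1118 + \frac{97}{12}\right) = 339 \cdot \frac{13513}{12} = \frac{1526969}{4}$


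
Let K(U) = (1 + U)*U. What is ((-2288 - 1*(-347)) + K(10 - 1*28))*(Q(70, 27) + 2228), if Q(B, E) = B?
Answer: -3757230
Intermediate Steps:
K(U) = U*(1 + U)
((-2288 - 1*(-347)) + K(10 - 1*28))*(Q(70, 27) + 2228) = ((-2288 - 1*(-347)) + (10 - 1*28)*(1 + (10 - 1*28)))*(70 + 2228) = ((-2288 + 347) + (10 - 28)*(1 + (10 - 28)))*2298 = (-1941 - 18*(1 - 18))*2298 = (-1941 - 18*(-17))*2298 = (-1941 + 306)*2298 = -1635*2298 = -3757230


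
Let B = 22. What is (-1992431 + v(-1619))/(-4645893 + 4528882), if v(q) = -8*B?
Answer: 1992607/117011 ≈ 17.029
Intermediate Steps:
v(q) = -176 (v(q) = -8*22 = -176)
(-1992431 + v(-1619))/(-4645893 + 4528882) = (-1992431 - 176)/(-4645893 + 4528882) = -1992607/(-117011) = -1992607*(-1/117011) = 1992607/117011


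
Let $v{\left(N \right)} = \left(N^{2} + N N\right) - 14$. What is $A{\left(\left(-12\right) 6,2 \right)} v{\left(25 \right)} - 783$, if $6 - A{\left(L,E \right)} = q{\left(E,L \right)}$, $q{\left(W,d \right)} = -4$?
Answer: $11577$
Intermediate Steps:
$v{\left(N \right)} = -14 + 2 N^{2}$ ($v{\left(N \right)} = \left(N^{2} + N^{2}\right) - 14 = 2 N^{2} - 14 = -14 + 2 N^{2}$)
$A{\left(L,E \right)} = 10$ ($A{\left(L,E \right)} = 6 - -4 = 6 + 4 = 10$)
$A{\left(\left(-12\right) 6,2 \right)} v{\left(25 \right)} - 783 = 10 \left(-14 + 2 \cdot 25^{2}\right) - 783 = 10 \left(-14 + 2 \cdot 625\right) - 783 = 10 \left(-14 + 1250\right) - 783 = 10 \cdot 1236 - 783 = 12360 - 783 = 11577$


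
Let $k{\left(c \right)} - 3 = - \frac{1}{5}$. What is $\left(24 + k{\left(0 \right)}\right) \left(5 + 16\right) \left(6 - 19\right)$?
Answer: $- \frac{36582}{5} \approx -7316.4$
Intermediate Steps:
$k{\left(c \right)} = \frac{14}{5}$ ($k{\left(c \right)} = 3 - \frac{1}{5} = \frac{14}{5}$)
$\left(24 + k{\left(0 \right)}\right) \left(5 + 16\right) \left(6 - 19\right) = \left(24 + \frac{14}{5}\right) \left(5 + 16\right) \left(6 - 19\right) = \frac{134}{5} \cdot 21 \left(-13\right) = \frac{2814}{5} \left(-13\right) = - \frac{36582}{5}$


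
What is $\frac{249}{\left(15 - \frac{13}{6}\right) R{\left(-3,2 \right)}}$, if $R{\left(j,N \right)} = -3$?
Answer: $- \frac{498}{77} \approx -6.4675$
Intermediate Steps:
$\frac{249}{\left(15 - \frac{13}{6}\right) R{\left(-3,2 \right)}} = \frac{249}{\left(15 - \frac{13}{6}\right) \left(-3\right)} = \frac{249}{\frac{77}{6} \left(-3\right)} = \frac{249}{- \frac{77}{2}} = 249 \left(- \frac{2}{77}\right) = - \frac{498}{77}$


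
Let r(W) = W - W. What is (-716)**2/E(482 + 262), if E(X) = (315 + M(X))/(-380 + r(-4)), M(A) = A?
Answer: -194809280/1059 ≈ -1.8396e+5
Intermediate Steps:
r(W) = 0
E(X) = -63/76 - X/380 (E(X) = (315 + X)/(-380 + 0) = (315 + X)/(-380) = (315 + X)*(-1/380) = -63/76 - X/380)
(-716)**2/E(482 + 262) = (-716)**2/(-63/76 - (482 + 262)/380) = 512656/(-63/76 - 1/380*744) = 512656/(-63/76 - 186/95) = 512656/(-1059/380) = 512656*(-380/1059) = -194809280/1059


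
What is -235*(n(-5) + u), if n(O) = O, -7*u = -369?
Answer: -78490/7 ≈ -11213.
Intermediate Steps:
u = 369/7 (u = -⅐*(-369) = 369/7 ≈ 52.714)
-235*(n(-5) + u) = -235*(-5 + 369/7) = -235*334/7 = -78490/7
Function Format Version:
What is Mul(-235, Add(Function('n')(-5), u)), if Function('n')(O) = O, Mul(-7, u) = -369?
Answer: Rational(-78490, 7) ≈ -11213.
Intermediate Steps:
u = Rational(369, 7) (u = Mul(Rational(-1, 7), -369) = Rational(369, 7) ≈ 52.714)
Mul(-235, Add(Function('n')(-5), u)) = Mul(-235, Add(-5, Rational(369, 7))) = Mul(-235, Rational(334, 7)) = Rational(-78490, 7)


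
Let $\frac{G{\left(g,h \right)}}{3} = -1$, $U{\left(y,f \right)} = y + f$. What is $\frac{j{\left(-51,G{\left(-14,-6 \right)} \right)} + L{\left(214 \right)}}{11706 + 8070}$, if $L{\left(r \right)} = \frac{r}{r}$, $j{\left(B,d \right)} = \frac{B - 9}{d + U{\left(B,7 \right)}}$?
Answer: $\frac{107}{929472} \approx 0.00011512$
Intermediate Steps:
$U{\left(y,f \right)} = f + y$
$G{\left(g,h \right)} = -3$ ($G{\left(g,h \right)} = 3 \left(-1\right) = -3$)
$j{\left(B,d \right)} = \frac{-9 + B}{7 + B + d}$ ($j{\left(B,d \right)} = \frac{B - 9}{d + \left(7 + B\right)} = \frac{-9 + B}{7 + B + d}$)
$L{\left(r \right)} = 1$
$\frac{j{\left(-51,G{\left(-14,-6 \right)} \right)} + L{\left(214 \right)}}{11706 + 8070} = \frac{\frac{-9 - 51}{7 - 51 - 3} + 1}{11706 + 8070} = \frac{\frac{1}{-47} \left(-60\right) + 1}{19776} = \left(\left(- \frac{1}{47}\right) \left(-60\right) + 1\right) \frac{1}{19776} = \left(\frac{60}{47} + 1\right) \frac{1}{19776} = \frac{107}{47} \cdot \frac{1}{19776} = \frac{107}{929472}$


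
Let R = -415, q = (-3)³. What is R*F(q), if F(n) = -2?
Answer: 830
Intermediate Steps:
q = -27
R*F(q) = -415*(-2) = 830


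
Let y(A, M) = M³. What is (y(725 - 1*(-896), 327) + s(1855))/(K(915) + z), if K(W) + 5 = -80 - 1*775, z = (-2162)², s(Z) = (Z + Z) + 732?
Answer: 34970225/4673384 ≈ 7.4828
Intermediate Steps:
s(Z) = 732 + 2*Z (s(Z) = 2*Z + 732 = 732 + 2*Z)
z = 4674244
K(W) = -860 (K(W) = -5 + (-80 - 1*775) = -5 + (-80 - 775) = -5 - 855 = -860)
(y(725 - 1*(-896), 327) + s(1855))/(K(915) + z) = (327³ + (732 + 2*1855))/(-860 + 4674244) = (34965783 + (732 + 3710))/4673384 = (34965783 + 4442)*(1/4673384) = 34970225*(1/4673384) = 34970225/4673384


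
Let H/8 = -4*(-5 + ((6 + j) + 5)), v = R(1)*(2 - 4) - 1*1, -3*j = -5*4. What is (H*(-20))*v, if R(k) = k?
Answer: -24320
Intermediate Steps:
j = 20/3 (j = -(-5)*4/3 = -⅓*(-20) = 20/3 ≈ 6.6667)
v = -3 (v = 1*(2 - 4) - 1*1 = 1*(-2) - 1 = -2 - 1 = -3)
H = -1216/3 (H = 8*(-4*(-5 + ((6 + 20/3) + 5))) = 8*(-4*(-5 + (38/3 + 5))) = 8*(-4*(-5 + 53/3)) = 8*(-4*38/3) = 8*(-152/3) = -1216/3 ≈ -405.33)
(H*(-20))*v = -1216/3*(-20)*(-3) = (24320/3)*(-3) = -24320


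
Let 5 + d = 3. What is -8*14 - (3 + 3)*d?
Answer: -100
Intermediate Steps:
d = -2 (d = -5 + 3 = -2)
-8*14 - (3 + 3)*d = -8*14 - (3 + 3)*(-2) = -112 - 6*(-2) = -112 - 1*(-12) = -112 + 12 = -100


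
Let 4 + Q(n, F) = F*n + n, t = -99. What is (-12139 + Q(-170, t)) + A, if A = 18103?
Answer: 22620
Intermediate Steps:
Q(n, F) = -4 + n + F*n (Q(n, F) = -4 + (F*n + n) = -4 + (n + F*n) = -4 + n + F*n)
(-12139 + Q(-170, t)) + A = (-12139 + (-4 - 170 - 99*(-170))) + 18103 = (-12139 + (-4 - 170 + 16830)) + 18103 = (-12139 + 16656) + 18103 = 4517 + 18103 = 22620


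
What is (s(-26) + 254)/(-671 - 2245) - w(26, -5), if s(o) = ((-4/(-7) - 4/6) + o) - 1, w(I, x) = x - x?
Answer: -4765/61236 ≈ -0.077814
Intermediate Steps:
w(I, x) = 0
s(o) = -23/21 + o (s(o) = ((-4*(-⅐) - 4*⅙) + o) - 1 = ((4/7 - ⅔) + o) - 1 = (-2/21 + o) - 1 = -23/21 + o)
(s(-26) + 254)/(-671 - 2245) - w(26, -5) = ((-23/21 - 26) + 254)/(-671 - 2245) - 1*0 = (-569/21 + 254)/(-2916) + 0 = (4765/21)*(-1/2916) + 0 = -4765/61236 + 0 = -4765/61236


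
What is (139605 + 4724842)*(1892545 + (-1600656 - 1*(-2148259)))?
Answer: 11869970618156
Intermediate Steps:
(139605 + 4724842)*(1892545 + (-1600656 - 1*(-2148259))) = 4864447*(1892545 + (-1600656 + 2148259)) = 4864447*(1892545 + 547603) = 4864447*2440148 = 11869970618156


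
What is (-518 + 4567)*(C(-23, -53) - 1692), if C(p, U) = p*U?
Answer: -1915177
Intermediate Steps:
C(p, U) = U*p
(-518 + 4567)*(C(-23, -53) - 1692) = (-518 + 4567)*(-53*(-23) - 1692) = 4049*(1219 - 1692) = 4049*(-473) = -1915177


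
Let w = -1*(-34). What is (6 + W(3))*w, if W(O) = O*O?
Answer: 510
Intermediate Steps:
w = 34
W(O) = O²
(6 + W(3))*w = (6 + 3²)*34 = (6 + 9)*34 = 15*34 = 510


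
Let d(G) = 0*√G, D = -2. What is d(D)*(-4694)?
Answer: 0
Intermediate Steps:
d(G) = 0
d(D)*(-4694) = 0*(-4694) = 0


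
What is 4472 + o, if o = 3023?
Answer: 7495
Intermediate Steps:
4472 + o = 4472 + 3023 = 7495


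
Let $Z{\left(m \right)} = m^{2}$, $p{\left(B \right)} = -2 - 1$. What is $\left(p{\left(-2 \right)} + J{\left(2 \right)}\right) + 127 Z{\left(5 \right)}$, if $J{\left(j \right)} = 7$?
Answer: $3179$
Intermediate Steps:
$p{\left(B \right)} = -3$ ($p{\left(B \right)} = -2 - 1 = -3$)
$\left(p{\left(-2 \right)} + J{\left(2 \right)}\right) + 127 Z{\left(5 \right)} = \left(-3 + 7\right) + 127 \cdot 5^{2} = 4 + 127 \cdot 25 = 4 + 3175 = 3179$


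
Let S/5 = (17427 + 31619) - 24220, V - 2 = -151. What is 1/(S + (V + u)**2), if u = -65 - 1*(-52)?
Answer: 1/150374 ≈ 6.6501e-6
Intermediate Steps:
V = -149 (V = 2 - 151 = -149)
u = -13 (u = -65 + 52 = -13)
S = 124130 (S = 5*((17427 + 31619) - 24220) = 5*(49046 - 24220) = 5*24826 = 124130)
1/(S + (V + u)**2) = 1/(124130 + (-149 - 13)**2) = 1/(124130 + (-162)**2) = 1/(124130 + 26244) = 1/150374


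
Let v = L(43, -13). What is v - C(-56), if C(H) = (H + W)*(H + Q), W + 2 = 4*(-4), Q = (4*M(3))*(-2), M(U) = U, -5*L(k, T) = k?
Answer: -29643/5 ≈ -5928.6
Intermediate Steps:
L(k, T) = -k/5
v = -43/5 (v = -⅕*43 = -43/5 ≈ -8.6000)
Q = -24 (Q = (4*3)*(-2) = 12*(-2) = -24)
W = -18 (W = -2 + 4*(-4) = -2 - 16 = -18)
C(H) = (-24 + H)*(-18 + H) (C(H) = (H - 18)*(H - 24) = (-18 + H)*(-24 + H) = (-24 + H)*(-18 + H))
v - C(-56) = -43/5 - (432 + (-56)² - 42*(-56)) = -43/5 - (432 + 3136 + 2352) = -43/5 - 1*5920 = -43/5 - 5920 = -29643/5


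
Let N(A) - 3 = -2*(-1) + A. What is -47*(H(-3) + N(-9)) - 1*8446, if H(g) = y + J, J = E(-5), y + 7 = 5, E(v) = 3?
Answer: -8305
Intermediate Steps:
y = -2 (y = -7 + 5 = -2)
J = 3
H(g) = 1 (H(g) = -2 + 3 = 1)
N(A) = 5 + A (N(A) = 3 + (-2*(-1) + A) = 3 + (2 + A) = 5 + A)
-47*(H(-3) + N(-9)) - 1*8446 = -47*(1 + (5 - 9)) - 1*8446 = -47*(1 - 4) - 8446 = -47*(-3) - 8446 = 141 - 8446 = -8305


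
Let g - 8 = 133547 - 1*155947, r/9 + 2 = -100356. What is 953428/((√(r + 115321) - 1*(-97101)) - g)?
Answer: 56963986002/7139682475 - 476714*I*√787901/7139682475 ≈ 7.9785 - 0.059267*I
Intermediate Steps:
r = -903222 (r = -18 + 9*(-100356) = -18 - 903204 = -903222)
g = -22392 (g = 8 + (133547 - 1*155947) = 8 + (133547 - 155947) = 8 - 22400 = -22392)
953428/((√(r + 115321) - 1*(-97101)) - g) = 953428/((√(-903222 + 115321) - 1*(-97101)) - 1*(-22392)) = 953428/((√(-787901) + 97101) + 22392) = 953428/((I*√787901 + 97101) + 22392) = 953428/((97101 + I*√787901) + 22392) = 953428/(119493 + I*√787901)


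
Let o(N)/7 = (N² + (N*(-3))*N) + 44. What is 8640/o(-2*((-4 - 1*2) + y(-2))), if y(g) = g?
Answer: -240/91 ≈ -2.6374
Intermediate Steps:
o(N) = 308 - 14*N² (o(N) = 7*((N² + (N*(-3))*N) + 44) = 7*((N² + (-3*N)*N) + 44) = 7*((N² - 3*N²) + 44) = 7*(-2*N² + 44) = 7*(44 - 2*N²) = 308 - 14*N²)
8640/o(-2*((-4 - 1*2) + y(-2))) = 8640/(308 - 14*4*((-4 - 1*2) - 2)²) = 8640/(308 - 14*4*((-4 - 2) - 2)²) = 8640/(308 - 14*4*(-6 - 2)²) = 8640/(308 - 14*(-2*(-8))²) = 8640/(308 - 14*16²) = 8640/(308 - 14*256) = 8640/(308 - 3584) = 8640/(-3276) = 8640*(-1/3276) = -240/91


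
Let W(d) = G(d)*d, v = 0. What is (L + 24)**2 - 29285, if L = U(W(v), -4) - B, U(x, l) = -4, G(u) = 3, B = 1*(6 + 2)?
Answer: -29141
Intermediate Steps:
B = 8 (B = 1*8 = 8)
W(d) = 3*d
L = -12 (L = -4 - 1*8 = -4 - 8 = -12)
(L + 24)**2 - 29285 = (-12 + 24)**2 - 29285 = 12**2 - 29285 = 144 - 29285 = -29141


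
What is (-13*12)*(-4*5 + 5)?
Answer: 2340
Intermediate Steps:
(-13*12)*(-4*5 + 5) = -156*(-20 + 5) = -156*(-15) = 2340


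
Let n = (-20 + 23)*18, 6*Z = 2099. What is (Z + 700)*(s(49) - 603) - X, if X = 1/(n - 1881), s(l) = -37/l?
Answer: -8106208289/12789 ≈ -6.3384e+5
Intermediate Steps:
Z = 2099/6 (Z = (1/6)*2099 = 2099/6 ≈ 349.83)
n = 54 (n = 3*18 = 54)
X = -1/1827 (X = 1/(54 - 1881) = 1/(-1827) = -1/1827 ≈ -0.00054735)
(Z + 700)*(s(49) - 603) - X = (2099/6 + 700)*(-37/49 - 603) - 1*(-1/1827) = 6299*(-37*1/49 - 603)/6 + 1/1827 = 6299*(-37/49 - 603)/6 + 1/1827 = (6299/6)*(-29584/49) + 1/1827 = -93174808/147 + 1/1827 = -8106208289/12789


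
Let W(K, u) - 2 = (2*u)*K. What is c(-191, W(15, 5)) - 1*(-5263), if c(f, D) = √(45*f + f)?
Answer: 5263 + I*√8786 ≈ 5263.0 + 93.734*I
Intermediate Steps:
W(K, u) = 2 + 2*K*u (W(K, u) = 2 + (2*u)*K = 2 + 2*K*u)
c(f, D) = √46*√f (c(f, D) = √(46*f) = √46*√f)
c(-191, W(15, 5)) - 1*(-5263) = √46*√(-191) - 1*(-5263) = √46*(I*√191) + 5263 = I*√8786 + 5263 = 5263 + I*√8786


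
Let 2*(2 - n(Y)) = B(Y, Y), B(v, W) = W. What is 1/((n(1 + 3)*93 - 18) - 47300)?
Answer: -1/47318 ≈ -2.1134e-5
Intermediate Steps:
n(Y) = 2 - Y/2
1/((n(1 + 3)*93 - 18) - 47300) = 1/(((2 - (1 + 3)/2)*93 - 18) - 47300) = 1/(((2 - 1/2*4)*93 - 18) - 47300) = 1/(((2 - 2)*93 - 18) - 47300) = 1/((0*93 - 18) - 47300) = 1/((0 - 18) - 47300) = 1/(-18 - 47300) = 1/(-47318) = -1/47318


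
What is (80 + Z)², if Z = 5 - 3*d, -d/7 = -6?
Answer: 1681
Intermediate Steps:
d = 42 (d = -7*(-6) = 42)
Z = -121 (Z = 5 - 3*42 = 5 - 126 = -121)
(80 + Z)² = (80 - 121)² = (-41)² = 1681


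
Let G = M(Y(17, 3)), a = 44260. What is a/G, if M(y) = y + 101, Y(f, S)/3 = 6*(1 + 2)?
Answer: 8852/31 ≈ 285.55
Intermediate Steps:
Y(f, S) = 54 (Y(f, S) = 3*(6*(1 + 2)) = 3*(6*3) = 3*18 = 54)
M(y) = 101 + y
G = 155 (G = 101 + 54 = 155)
a/G = 44260/155 = 44260*(1/155) = 8852/31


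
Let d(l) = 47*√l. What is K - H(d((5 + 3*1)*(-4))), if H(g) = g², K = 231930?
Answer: 302618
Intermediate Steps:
K - H(d((5 + 3*1)*(-4))) = 231930 - (47*√((5 + 3*1)*(-4)))² = 231930 - (47*√((5 + 3)*(-4)))² = 231930 - (47*√(8*(-4)))² = 231930 - (47*√(-32))² = 231930 - (47*(4*I*√2))² = 231930 - (188*I*√2)² = 231930 - 1*(-70688) = 231930 + 70688 = 302618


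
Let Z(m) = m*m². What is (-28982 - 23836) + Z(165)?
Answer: 4439307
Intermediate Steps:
Z(m) = m³
(-28982 - 23836) + Z(165) = (-28982 - 23836) + 165³ = -52818 + 4492125 = 4439307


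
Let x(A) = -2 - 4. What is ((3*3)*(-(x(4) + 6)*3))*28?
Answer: 0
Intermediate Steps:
x(A) = -6
((3*3)*(-(x(4) + 6)*3))*28 = ((3*3)*(-(-6 + 6)*3))*28 = (9*(-0*3))*28 = (9*(-1*0))*28 = (9*0)*28 = 0*28 = 0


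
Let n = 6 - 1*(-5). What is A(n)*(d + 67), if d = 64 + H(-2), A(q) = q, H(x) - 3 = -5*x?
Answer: 1584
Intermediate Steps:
n = 11 (n = 6 + 5 = 11)
H(x) = 3 - 5*x
d = 77 (d = 64 + (3 - 5*(-2)) = 64 + (3 + 10) = 64 + 13 = 77)
A(n)*(d + 67) = 11*(77 + 67) = 11*144 = 1584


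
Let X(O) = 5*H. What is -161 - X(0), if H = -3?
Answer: -146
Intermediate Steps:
X(O) = -15 (X(O) = 5*(-3) = -15)
-161 - X(0) = -161 - 1*(-15) = -161 + 15 = -146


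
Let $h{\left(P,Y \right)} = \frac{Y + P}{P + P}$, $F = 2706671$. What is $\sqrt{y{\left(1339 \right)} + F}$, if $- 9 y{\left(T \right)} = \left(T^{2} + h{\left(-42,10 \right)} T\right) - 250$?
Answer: $\frac{4 \sqrt{621999021}}{63} \approx 1583.5$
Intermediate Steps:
$h{\left(P,Y \right)} = \frac{P + Y}{2 P}$
$y{\left(T \right)} = \frac{250}{9} - \frac{8 T}{189} - \frac{T^{2}}{9}$ ($y{\left(T \right)} = - \frac{\left(T^{2} + \frac{-42 + 10}{2 \left(-42\right)} T\right) - 250}{9} = - \frac{\left(T^{2} + \frac{1}{2} \left(- \frac{1}{42}\right) \left(-32\right) T\right) - 250}{9} = - \frac{\left(T^{2} + \frac{8 T}{21}\right) - 250}{9} = - \frac{-250 + T^{2} + \frac{8 T}{21}}{9} = \frac{250}{9} - \frac{8 T}{189} - \frac{T^{2}}{9}$)
$\sqrt{y{\left(1339 \right)} + F} = \sqrt{\left(\frac{250}{9} - \frac{10712}{189} - \frac{1339^{2}}{9}\right) + 2706671} = \sqrt{\left(\frac{250}{9} - \frac{10712}{189} - \frac{1792921}{9}\right) + 2706671} = \sqrt{- \frac{37656803}{189} + 2706671} = \sqrt{\frac{473904016}{189}} = \frac{4 \sqrt{621999021}}{63}$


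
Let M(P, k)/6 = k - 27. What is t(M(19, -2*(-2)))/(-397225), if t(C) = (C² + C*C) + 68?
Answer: -38156/397225 ≈ -0.096056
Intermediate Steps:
M(P, k) = -162 + 6*k (M(P, k) = 6*(k - 27) = 6*(-27 + k) = -162 + 6*k)
t(C) = 68 + 2*C² (t(C) = (C² + C²) + 68 = 2*C² + 68 = 68 + 2*C²)
t(M(19, -2*(-2)))/(-397225) = (68 + 2*(-162 + 6*(-2*(-2)))²)/(-397225) = (68 + 2*(-162 + 6*4)²)*(-1/397225) = (68 + 2*(-162 + 24)²)*(-1/397225) = (68 + 2*(-138)²)*(-1/397225) = (68 + 2*19044)*(-1/397225) = (68 + 38088)*(-1/397225) = 38156*(-1/397225) = -38156/397225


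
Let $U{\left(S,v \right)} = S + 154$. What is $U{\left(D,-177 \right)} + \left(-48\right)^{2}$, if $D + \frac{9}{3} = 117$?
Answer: $2572$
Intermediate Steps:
$D = 114$ ($D = -3 + 117 = 114$)
$U{\left(S,v \right)} = 154 + S$
$U{\left(D,-177 \right)} + \left(-48\right)^{2} = \left(154 + 114\right) + \left(-48\right)^{2} = 268 + 2304 = 2572$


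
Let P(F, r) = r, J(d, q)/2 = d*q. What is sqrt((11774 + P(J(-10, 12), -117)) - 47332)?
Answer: 5*I*sqrt(1427) ≈ 188.88*I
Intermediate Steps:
J(d, q) = 2*d*q (J(d, q) = 2*(d*q) = 2*d*q)
sqrt((11774 + P(J(-10, 12), -117)) - 47332) = sqrt((11774 - 117) - 47332) = sqrt(11657 - 47332) = sqrt(-35675) = 5*I*sqrt(1427)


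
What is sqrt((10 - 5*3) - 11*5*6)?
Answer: I*sqrt(335) ≈ 18.303*I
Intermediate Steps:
sqrt((10 - 5*3) - 11*5*6) = sqrt((10 - 15) - 55*6) = sqrt(-5 - 330) = sqrt(-335) = I*sqrt(335)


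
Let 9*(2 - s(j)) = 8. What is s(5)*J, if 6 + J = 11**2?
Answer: 1150/9 ≈ 127.78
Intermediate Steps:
s(j) = 10/9 (s(j) = 2 - 1/9*8 = 2 - 8/9 = 10/9)
J = 115 (J = -6 + 11**2 = -6 + 121 = 115)
s(5)*J = (10/9)*115 = 1150/9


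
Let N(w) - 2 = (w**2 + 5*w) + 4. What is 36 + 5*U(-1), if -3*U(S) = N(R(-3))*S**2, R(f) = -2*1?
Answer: 36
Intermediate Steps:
R(f) = -2
N(w) = 6 + w**2 + 5*w (N(w) = 2 + ((w**2 + 5*w) + 4) = 2 + (4 + w**2 + 5*w) = 6 + w**2 + 5*w)
U(S) = 0 (U(S) = -(6 + (-2)**2 + 5*(-2))*S**2/3 = -(6 + 4 - 10)*S**2/3 = -0*S**2 = -1/3*0 = 0)
36 + 5*U(-1) = 36 + 5*0 = 36 + 0 = 36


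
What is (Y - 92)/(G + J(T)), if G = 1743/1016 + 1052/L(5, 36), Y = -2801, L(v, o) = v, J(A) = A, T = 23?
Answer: -14696440/1194387 ≈ -12.305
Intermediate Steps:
G = 1077547/5080 (G = 1743/1016 + 1052/5 = 1077547/5080 ≈ 212.12)
(Y - 92)/(G + J(T)) = (-2801 - 92)/(1077547/5080 + 23) = -2893/1194387/5080 = -2893*5080/1194387 = -14696440/1194387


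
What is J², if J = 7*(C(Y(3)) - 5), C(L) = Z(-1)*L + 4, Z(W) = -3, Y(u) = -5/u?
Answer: 784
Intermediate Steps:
C(L) = 4 - 3*L (C(L) = -3*L + 4 = 4 - 3*L)
J = 28 (J = 7*((4 - (-15)/3) - 5) = 7*((4 - 3*(-5/3)) - 5) = 7*((4 + 5) - 5) = 7*(9 - 5) = 7*4 = 28)
J² = 28² = 784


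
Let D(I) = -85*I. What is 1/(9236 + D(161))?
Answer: -1/4449 ≈ -0.00022477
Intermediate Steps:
1/(9236 + D(161)) = 1/(9236 - 85*161) = 1/(9236 - 13685) = 1/(-4449) = -1/4449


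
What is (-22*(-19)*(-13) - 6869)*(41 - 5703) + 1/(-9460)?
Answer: 658979683559/9460 ≈ 6.9660e+7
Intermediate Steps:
(-22*(-19)*(-13) - 6869)*(41 - 5703) + 1/(-9460) = (418*(-13) - 6869)*(-5662) - 1/9460 = (-5434 - 6869)*(-5662) - 1/9460 = -12303*(-5662) - 1/9460 = 69659586 - 1/9460 = 658979683559/9460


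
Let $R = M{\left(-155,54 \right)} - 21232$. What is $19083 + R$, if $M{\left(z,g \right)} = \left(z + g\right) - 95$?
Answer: $-2345$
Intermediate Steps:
$M{\left(z,g \right)} = -95 + g + z$ ($M{\left(z,g \right)} = \left(g + z\right) - 95 = -95 + g + z$)
$R = -21428$ ($R = \left(-95 + 54 - 155\right) - 21232 = -196 - 21232 = -21428$)
$19083 + R = 19083 - 21428 = -2345$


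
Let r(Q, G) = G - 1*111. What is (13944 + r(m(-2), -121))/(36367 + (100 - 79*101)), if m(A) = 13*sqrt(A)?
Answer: 1714/3561 ≈ 0.48133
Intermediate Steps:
r(Q, G) = -111 + G (r(Q, G) = G - 111 = -111 + G)
(13944 + r(m(-2), -121))/(36367 + (100 - 79*101)) = (13944 + (-111 - 121))/(36367 + (100 - 79*101)) = (13944 - 232)/(36367 + (100 - 7979)) = 13712/(36367 - 7879) = 13712/28488 = 13712*(1/28488) = 1714/3561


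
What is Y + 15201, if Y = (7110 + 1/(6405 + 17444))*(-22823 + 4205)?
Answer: -3156624538989/23849 ≈ -1.3236e+8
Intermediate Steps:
Y = -3156987067638/23849 (Y = (7110 + 1/23849)*(-18618) = (169566391/23849)*(-18618) = -3156987067638/23849 ≈ -1.3237e+8)
Y + 15201 = -3156987067638/23849 + 15201 = -3156624538989/23849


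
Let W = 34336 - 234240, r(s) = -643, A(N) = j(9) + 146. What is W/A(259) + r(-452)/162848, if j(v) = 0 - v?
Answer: -32554054683/22310176 ≈ -1459.2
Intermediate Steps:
j(v) = -v
A(N) = 137 (A(N) = -1*9 + 146 = -9 + 146 = 137)
W = -199904
W/A(259) + r(-452)/162848 = -199904/137 - 643/162848 = -32554054683/22310176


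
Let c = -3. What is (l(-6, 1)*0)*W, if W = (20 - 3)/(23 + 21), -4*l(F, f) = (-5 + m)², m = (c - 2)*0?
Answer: 0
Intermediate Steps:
m = 0 (m = (-3 - 2)*0 = -5*0 = 0)
l(F, f) = -25/4 (l(F, f) = -(-5 + 0)²/4 = -¼*(-5)² = -¼*25 = -25/4)
W = 17/44 ≈ 0.38636
(l(-6, 1)*0)*W = -25/4*0*(17/44) = 0*(17/44) = 0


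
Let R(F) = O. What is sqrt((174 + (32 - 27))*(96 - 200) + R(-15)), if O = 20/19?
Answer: 2*I*sqrt(1679999)/19 ≈ 136.44*I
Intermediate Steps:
O = 20/19 (O = 20*(1/19) = 20/19 ≈ 1.0526)
R(F) = 20/19
sqrt((174 + (32 - 27))*(96 - 200) + R(-15)) = sqrt((174 + (32 - 27))*(96 - 200) + 20/19) = sqrt((174 + 5)*(-104) + 20/19) = sqrt(179*(-104) + 20/19) = sqrt(-18616 + 20/19) = sqrt(-353684/19) = 2*I*sqrt(1679999)/19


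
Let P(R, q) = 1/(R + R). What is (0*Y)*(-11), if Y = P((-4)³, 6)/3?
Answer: 0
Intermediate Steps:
P(R, q) = 1/(2*R)
Y = -1/384 (Y = (1/(2*((-4)³)))/3 = ((½)/(-64))*(⅓) = ((½)*(-1/64))*(⅓) = -1/128*⅓ = -1/384 ≈ -0.0026042)
(0*Y)*(-11) = (0*(-1/384))*(-11) = 0*(-11) = 0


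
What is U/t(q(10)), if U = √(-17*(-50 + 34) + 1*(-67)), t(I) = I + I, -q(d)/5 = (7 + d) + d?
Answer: -√205/270 ≈ -0.053029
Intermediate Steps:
q(d) = -35 - 10*d (q(d) = -5*((7 + d) + d) = -5*(7 + 2*d) = -35 - 10*d)
t(I) = 2*I
U = √205 (U = √(-17*(-16) - 67) = √(272 - 67) = √205 ≈ 14.318)
U/t(q(10)) = √205/((2*(-35 - 10*10))) = √205/((2*(-35 - 100))) = √205/((2*(-135))) = √205/(-270) = √205*(-1/270) = -√205/270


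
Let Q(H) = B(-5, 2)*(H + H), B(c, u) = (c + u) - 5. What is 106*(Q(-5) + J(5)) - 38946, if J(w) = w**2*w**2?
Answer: 35784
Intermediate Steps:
B(c, u) = -5 + c + u
Q(H) = -16*H (Q(H) = (-5 - 5 + 2)*(H + H) = -16*H)
J(w) = w**4
106*(Q(-5) + J(5)) - 38946 = 106*(-16*(-5) + 5**4) - 38946 = 106*(80 + 625) - 38946 = 106*705 - 38946 = 74730 - 38946 = 35784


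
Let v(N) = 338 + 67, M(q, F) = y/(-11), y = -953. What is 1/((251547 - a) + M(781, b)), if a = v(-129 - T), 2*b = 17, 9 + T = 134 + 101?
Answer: 11/2763515 ≈ 3.9804e-6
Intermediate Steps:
T = 226 (T = -9 + (134 + 101) = -9 + 235 = 226)
b = 17/2 (b = (½)*17 = 17/2 ≈ 8.5000)
M(q, F) = 953/11 (M(q, F) = -953/(-11) = -953*(-1/11) = 953/11)
v(N) = 405
a = 405
1/((251547 - a) + M(781, b)) = 1/((251547 - 1*405) + 953/11) = 1/((251547 - 405) + 953/11) = 1/(251142 + 953/11) = 1/(2763515/11) = 11/2763515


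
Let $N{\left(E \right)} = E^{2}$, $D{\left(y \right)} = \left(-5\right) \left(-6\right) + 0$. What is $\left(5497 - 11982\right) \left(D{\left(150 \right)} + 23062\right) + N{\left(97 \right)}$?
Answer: $-149742211$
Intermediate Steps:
$D{\left(y \right)} = 30$ ($D{\left(y \right)} = 30 + 0 = 30$)
$\left(5497 - 11982\right) \left(D{\left(150 \right)} + 23062\right) + N{\left(97 \right)} = \left(5497 - 11982\right) \left(30 + 23062\right) + 97^{2} = \left(-6485\right) 23092 + 9409 = -149751620 + 9409 = -149742211$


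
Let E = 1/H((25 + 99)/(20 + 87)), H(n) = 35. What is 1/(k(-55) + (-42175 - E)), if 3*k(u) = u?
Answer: -105/4430303 ≈ -2.3700e-5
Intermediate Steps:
k(u) = u/3
E = 1/35 ≈ 0.028571
1/(k(-55) + (-42175 - E)) = 1/((⅓)*(-55) + (-42175 - 1*1/35)) = 1/(-55/3 + (-42175 - 1/35)) = 1/(-55/3 - 1476126/35) = 1/(-4430303/105) = -105/4430303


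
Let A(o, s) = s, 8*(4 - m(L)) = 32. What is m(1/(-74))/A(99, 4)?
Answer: 0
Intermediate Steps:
m(L) = 0 (m(L) = 4 - 1/8*32 = 4 - 4 = 0)
m(1/(-74))/A(99, 4) = 0/4 = 0*(1/4) = 0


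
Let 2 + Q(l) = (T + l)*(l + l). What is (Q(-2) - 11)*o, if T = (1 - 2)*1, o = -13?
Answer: 13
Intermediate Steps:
T = -1 (T = -1*1 = -1)
Q(l) = -2 + 2*l*(-1 + l) (Q(l) = -2 + (-1 + l)*(l + l) = -2 + (-1 + l)*(2*l) = -2 + 2*l*(-1 + l))
(Q(-2) - 11)*o = ((-2 - 2*(-2) + 2*(-2)**2) - 11)*(-13) = ((-2 + 4 + 2*4) - 11)*(-13) = ((-2 + 4 + 8) - 11)*(-13) = (10 - 11)*(-13) = -1*(-13) = 13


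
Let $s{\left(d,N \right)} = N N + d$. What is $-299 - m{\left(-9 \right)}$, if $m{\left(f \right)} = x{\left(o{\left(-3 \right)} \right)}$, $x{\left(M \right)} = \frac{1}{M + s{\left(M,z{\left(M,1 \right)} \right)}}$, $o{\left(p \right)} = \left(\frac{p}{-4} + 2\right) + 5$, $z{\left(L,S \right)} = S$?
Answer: $- \frac{9869}{33} \approx -299.06$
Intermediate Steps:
$s{\left(d,N \right)} = d + N^{2}$ ($s{\left(d,N \right)} = N^{2} + d = d + N^{2}$)
$o{\left(p \right)} = 7 - \frac{p}{4}$ ($o{\left(p \right)} = \left(p \left(- \frac{1}{4}\right) + 2\right) + 5 = \left(- \frac{p}{4} + 2\right) + 5 = \left(2 - \frac{p}{4}\right) + 5 = 7 - \frac{p}{4}$)
$x{\left(M \right)} = \frac{1}{1 + 2 M}$ ($x{\left(M \right)} = \frac{1}{M + \left(M + 1^{2}\right)} = \frac{1}{M + \left(M + 1\right)} = \frac{1}{M + \left(1 + M\right)} = \frac{1}{1 + 2 M}$)
$m{\left(f \right)} = \frac{2}{33}$ ($m{\left(f \right)} = \frac{1}{1 + 2 \left(7 - - \frac{3}{4}\right)} = \frac{1}{1 + 2 \left(7 + \frac{3}{4}\right)} = \frac{1}{1 + 2 \cdot \frac{31}{4}} = \frac{1}{1 + \frac{31}{2}} = \frac{1}{\frac{33}{2}} = \frac{2}{33}$)
$-299 - m{\left(-9 \right)} = -299 - \frac{2}{33} = - \frac{9869}{33}$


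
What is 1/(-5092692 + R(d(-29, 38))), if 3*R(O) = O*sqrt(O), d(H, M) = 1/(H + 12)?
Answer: -225183562164/1146790525564105489 + 51*I*sqrt(17)/1146790525564105489 ≈ -1.9636e-7 + 1.8336e-16*I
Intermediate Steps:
d(H, M) = 1/(12 + H)
R(O) = O**(3/2)/3 (R(O) = (O*sqrt(O))/3 = O**(3/2)/3)
1/(-5092692 + R(d(-29, 38))) = 1/(-5092692 + (1/(12 - 29))**(3/2)/3) = 1/(-5092692 + (1/(-17))**(3/2)/3) = 1/(-5092692 + (-1/17)**(3/2)/3) = 1/(-5092692 + (-I*sqrt(17)/289)/3) = 1/(-5092692 - I*sqrt(17)/867)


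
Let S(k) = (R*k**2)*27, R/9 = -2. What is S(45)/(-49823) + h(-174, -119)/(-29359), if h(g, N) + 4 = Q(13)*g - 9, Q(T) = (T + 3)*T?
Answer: 30697501565/1462753457 ≈ 20.986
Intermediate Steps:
R = -18 (R = 9*(-2) = -18)
Q(T) = T*(3 + T) (Q(T) = (3 + T)*T = T*(3 + T))
h(g, N) = -13 + 208*g (h(g, N) = -4 + ((13*(3 + 13))*g - 9) = -4 + ((13*16)*g - 9) = -4 + (208*g - 9) = -4 + (-9 + 208*g) = -13 + 208*g)
S(k) = -486*k**2 (S(k) = -18*k**2*27 = -486*k**2)
S(45)/(-49823) + h(-174, -119)/(-29359) = -486*45**2/(-49823) + (-13 + 208*(-174))/(-29359) = -486*2025*(-1/49823) + (-13 - 36192)*(-1/29359) = -984150*(-1/49823) - 36205*(-1/29359) = 984150/49823 + 36205/29359 = 30697501565/1462753457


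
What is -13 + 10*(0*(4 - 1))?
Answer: -13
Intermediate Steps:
-13 + 10*(0*(4 - 1)) = -13 + 10*(0*3) = -13 + 10*0 = -13 + 0 = -13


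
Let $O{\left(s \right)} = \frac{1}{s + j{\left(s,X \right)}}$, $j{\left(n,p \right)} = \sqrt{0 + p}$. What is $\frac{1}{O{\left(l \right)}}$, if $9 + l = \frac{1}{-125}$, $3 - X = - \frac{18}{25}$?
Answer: $- \frac{1126}{125} + \frac{\sqrt{93}}{5} \approx -7.0793$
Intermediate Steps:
$X = \frac{93}{25}$ ($X = 3 - - \frac{18}{25} = 3 + \frac{18}{25} = \frac{93}{25} \approx 3.72$)
$j{\left(n,p \right)} = \sqrt{p}$
$l = - \frac{1126}{125}$ ($l = -9 + \frac{1}{-125} = -9 - \frac{1}{125} = - \frac{1126}{125} \approx -9.008$)
$O{\left(s \right)} = \frac{1}{s + \frac{\sqrt{93}}{5}}$ ($O{\left(s \right)} = \frac{1}{s + \sqrt{\frac{93}{25}}} = \frac{1}{s + \frac{\sqrt{93}}{5}}$)
$\frac{1}{O{\left(l \right)}} = \frac{1}{5 \frac{1}{\sqrt{93} + 5 \left(- \frac{1126}{125}\right)}} = \frac{1}{5 \frac{1}{\sqrt{93} - \frac{1126}{25}}} = \frac{1}{5 \frac{1}{- \frac{1126}{25} + \sqrt{93}}} = - \frac{1126}{125} + \frac{\sqrt{93}}{5}$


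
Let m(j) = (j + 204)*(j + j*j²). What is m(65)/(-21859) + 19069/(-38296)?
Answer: -2830169925831/837112264 ≈ -3380.9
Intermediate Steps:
m(j) = (204 + j)*(j + j³)
m(65)/(-21859) + 19069/(-38296) = (65*(204 + 65 + 65³ + 204*65²))/(-21859) + 19069/(-38296) = (65*(204 + 65 + 274625 + 204*4225))*(-1/21859) + 19069*(-1/38296) = (65*(204 + 65 + 274625 + 861900))*(-1/21859) - 19069/38296 = (65*1136794)*(-1/21859) - 19069/38296 = 73891610*(-1/21859) - 19069/38296 = -73891610/21859 - 19069/38296 = -2830169925831/837112264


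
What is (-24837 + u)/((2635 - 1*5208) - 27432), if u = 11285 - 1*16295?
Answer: 29847/30005 ≈ 0.99473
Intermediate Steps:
u = -5010 (u = 11285 - 16295 = -5010)
(-24837 + u)/((2635 - 1*5208) - 27432) = (-24837 - 5010)/((2635 - 1*5208) - 27432) = -29847/((2635 - 5208) - 27432) = -29847/(-2573 - 27432) = -29847/(-30005) = -29847*(-1/30005) = 29847/30005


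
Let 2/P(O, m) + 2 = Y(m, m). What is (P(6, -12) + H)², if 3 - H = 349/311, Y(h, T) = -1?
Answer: 1276900/870489 ≈ 1.4669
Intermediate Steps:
P(O, m) = -⅔ (P(O, m) = 2/(-2 - 1) = 2/(-3) = 2*(-⅓) = -⅔)
H = 584/311 (H = 3 - 349/311 = 584/311 ≈ 1.8778)
(P(6, -12) + H)² = (-⅔ + 584/311)² = (1130/933)² = 1276900/870489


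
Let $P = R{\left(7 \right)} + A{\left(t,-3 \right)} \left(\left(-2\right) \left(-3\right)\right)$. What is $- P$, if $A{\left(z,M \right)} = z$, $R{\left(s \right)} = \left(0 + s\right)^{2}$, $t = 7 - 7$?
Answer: $-49$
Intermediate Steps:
$t = 0$ ($t = 7 - 7 = 0$)
$R{\left(s \right)} = s^{2}$
$P = 49$ ($P = 7^{2} + 0 \left(\left(-2\right) \left(-3\right)\right) = 49 + 0 \cdot 6 = 49 + 0 = 49$)
$- P = \left(-1\right) 49 = -49$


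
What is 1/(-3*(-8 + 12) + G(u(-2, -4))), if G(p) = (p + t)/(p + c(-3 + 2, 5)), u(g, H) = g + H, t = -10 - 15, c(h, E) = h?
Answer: -7/53 ≈ -0.13208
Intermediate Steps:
t = -25
u(g, H) = H + g
G(p) = (-25 + p)/(-1 + p) (G(p) = (p - 25)/(p + (-3 + 2)) = (-25 + p)/(p - 1) = (-25 + p)/(-1 + p))
1/(-3*(-8 + 12) + G(u(-2, -4))) = 1/(-3*(-8 + 12) + (-25 + (-4 - 2))/(-1 + (-4 - 2))) = 1/(-3*4 + (-25 - 6)/(-1 - 6)) = 1/(-12 - 31/(-7)) = 1/(-12 - 1/7*(-31)) = 1/(-12 + 31/7) = 1/(-53/7) = -7/53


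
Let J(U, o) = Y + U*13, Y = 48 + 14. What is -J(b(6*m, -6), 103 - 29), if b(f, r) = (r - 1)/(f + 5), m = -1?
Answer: -153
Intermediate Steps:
Y = 62
b(f, r) = (-1 + r)/(5 + f)
J(U, o) = 62 + 13*U (J(U, o) = 62 + U*13 = 62 + 13*U)
-J(b(6*m, -6), 103 - 29) = -(62 + 13*((-1 - 6)/(5 + 6*(-1)))) = -(62 + 13*(-7/(5 - 6))) = -(62 + 13*(-7/(-1))) = -(62 + 13*(-1*(-7))) = -(62 + 13*7) = -(62 + 91) = -1*153 = -153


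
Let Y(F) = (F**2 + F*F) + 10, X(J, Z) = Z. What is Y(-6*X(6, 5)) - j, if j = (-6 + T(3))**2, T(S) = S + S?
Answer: 1810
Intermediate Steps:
T(S) = 2*S
Y(F) = 10 + 2*F**2 (Y(F) = (F**2 + F**2) + 10 = 2*F**2 + 10 = 10 + 2*F**2)
j = 0 (j = (-6 + 2*3)**2 = (-6 + 6)**2 = 0**2 = 0)
Y(-6*X(6, 5)) - j = (10 + 2*(-6*5)**2) - 1*0 = (10 + 2*(-30)**2) + 0 = (10 + 2*900) + 0 = (10 + 1800) + 0 = 1810 + 0 = 1810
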